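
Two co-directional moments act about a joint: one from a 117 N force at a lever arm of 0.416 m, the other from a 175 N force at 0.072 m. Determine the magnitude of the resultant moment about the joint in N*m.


M = F1 * d1 + F2 * d2
M = 117 * 0.416 + 175 * 0.072
M = 48.6720 + 12.6000
M = 61.2720


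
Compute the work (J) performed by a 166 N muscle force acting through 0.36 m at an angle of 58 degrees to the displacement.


W = F * d * cos(theta)
theta = 58 deg = 1.0123 rad
cos(theta) = 0.5299
W = 166 * 0.36 * 0.5299
W = 31.6680


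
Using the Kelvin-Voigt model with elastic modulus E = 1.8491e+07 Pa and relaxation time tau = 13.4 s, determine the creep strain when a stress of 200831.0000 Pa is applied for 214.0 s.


epsilon(t) = (sigma/E) * (1 - exp(-t/tau))
sigma/E = 200831.0000 / 1.8491e+07 = 0.0109
exp(-t/tau) = exp(-214.0 / 13.4) = 1.1595e-07
epsilon = 0.0109 * (1 - 1.1595e-07)
epsilon = 0.0109


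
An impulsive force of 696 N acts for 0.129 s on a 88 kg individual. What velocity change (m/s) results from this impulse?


J = F * dt = 696 * 0.129 = 89.7840 N*s
delta_v = J / m
delta_v = 89.7840 / 88
delta_v = 1.0203


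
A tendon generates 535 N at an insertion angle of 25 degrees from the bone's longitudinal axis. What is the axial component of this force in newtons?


F_eff = F_tendon * cos(theta)
theta = 25 deg = 0.4363 rad
cos(theta) = 0.9063
F_eff = 535 * 0.9063
F_eff = 484.8747


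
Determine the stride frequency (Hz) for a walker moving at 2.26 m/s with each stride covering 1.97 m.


f = v / stride_length
f = 2.26 / 1.97
f = 1.1472


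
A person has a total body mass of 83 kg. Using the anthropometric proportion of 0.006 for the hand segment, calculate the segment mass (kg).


m_segment = body_mass * fraction
m_segment = 83 * 0.006
m_segment = 0.4980


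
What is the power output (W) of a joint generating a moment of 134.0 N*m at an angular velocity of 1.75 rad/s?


P = M * omega
P = 134.0 * 1.75
P = 234.5000


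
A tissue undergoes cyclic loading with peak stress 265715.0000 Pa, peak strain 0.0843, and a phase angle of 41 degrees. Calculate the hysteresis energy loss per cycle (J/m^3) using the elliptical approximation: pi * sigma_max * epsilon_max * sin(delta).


E_loss = pi * sigma_max * epsilon_max * sin(delta)
delta = 41 deg = 0.7156 rad
sin(delta) = 0.6561
E_loss = pi * 265715.0000 * 0.0843 * 0.6561
E_loss = 46167.5083


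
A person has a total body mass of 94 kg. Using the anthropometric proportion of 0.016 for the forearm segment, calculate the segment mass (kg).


m_segment = body_mass * fraction
m_segment = 94 * 0.016
m_segment = 1.5040


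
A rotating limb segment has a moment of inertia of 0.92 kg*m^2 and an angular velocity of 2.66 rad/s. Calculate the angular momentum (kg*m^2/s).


L = I * omega
L = 0.92 * 2.66
L = 2.4472


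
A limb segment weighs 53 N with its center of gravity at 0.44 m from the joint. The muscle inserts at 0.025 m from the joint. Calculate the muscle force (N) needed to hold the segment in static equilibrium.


F_muscle = W * d_load / d_muscle
F_muscle = 53 * 0.44 / 0.025
Numerator = 23.3200
F_muscle = 932.8000


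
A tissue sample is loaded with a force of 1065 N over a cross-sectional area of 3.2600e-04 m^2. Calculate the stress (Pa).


stress = F / A
stress = 1065 / 3.2600e-04
stress = 3.2669e+06


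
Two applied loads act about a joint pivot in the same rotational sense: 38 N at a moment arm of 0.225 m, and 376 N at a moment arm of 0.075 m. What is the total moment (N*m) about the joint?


M = F1 * d1 + F2 * d2
M = 38 * 0.225 + 376 * 0.075
M = 8.5500 + 28.2000
M = 36.7500


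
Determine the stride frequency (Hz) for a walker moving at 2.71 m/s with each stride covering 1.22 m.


f = v / stride_length
f = 2.71 / 1.22
f = 2.2213


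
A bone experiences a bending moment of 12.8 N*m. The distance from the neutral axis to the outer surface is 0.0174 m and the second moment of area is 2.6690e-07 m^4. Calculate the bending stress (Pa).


sigma = M * c / I
sigma = 12.8 * 0.0174 / 2.6690e-07
M * c = 0.2227
sigma = 834469.8389


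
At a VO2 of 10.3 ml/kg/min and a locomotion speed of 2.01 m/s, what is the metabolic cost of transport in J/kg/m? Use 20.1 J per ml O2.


Power per kg = VO2 * 20.1 / 60
Power per kg = 10.3 * 20.1 / 60 = 3.4505 W/kg
Cost = power_per_kg / speed
Cost = 3.4505 / 2.01
Cost = 1.7167


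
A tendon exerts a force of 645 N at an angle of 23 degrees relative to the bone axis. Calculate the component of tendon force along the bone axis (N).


F_eff = F_tendon * cos(theta)
theta = 23 deg = 0.4014 rad
cos(theta) = 0.9205
F_eff = 645 * 0.9205
F_eff = 593.7256


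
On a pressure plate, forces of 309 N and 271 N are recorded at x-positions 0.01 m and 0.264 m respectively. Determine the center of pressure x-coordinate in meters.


COP_x = (F1*x1 + F2*x2) / (F1 + F2)
COP_x = (309*0.01 + 271*0.264) / (309 + 271)
Numerator = 74.6340
Denominator = 580
COP_x = 0.1287


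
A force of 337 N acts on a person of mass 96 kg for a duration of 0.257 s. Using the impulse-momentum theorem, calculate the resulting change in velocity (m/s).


J = F * dt = 337 * 0.257 = 86.6090 N*s
delta_v = J / m
delta_v = 86.6090 / 96
delta_v = 0.9022


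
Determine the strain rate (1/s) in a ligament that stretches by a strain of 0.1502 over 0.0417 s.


strain_rate = delta_strain / delta_t
strain_rate = 0.1502 / 0.0417
strain_rate = 3.6019


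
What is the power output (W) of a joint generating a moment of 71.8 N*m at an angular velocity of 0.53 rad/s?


P = M * omega
P = 71.8 * 0.53
P = 38.0540


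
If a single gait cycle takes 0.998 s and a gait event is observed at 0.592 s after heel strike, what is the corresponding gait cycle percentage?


pct = (event_time / cycle_time) * 100
pct = (0.592 / 0.998) * 100
ratio = 0.5932
pct = 59.3186


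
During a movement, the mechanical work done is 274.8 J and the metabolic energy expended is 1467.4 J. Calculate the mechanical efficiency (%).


eta = (W_mech / E_meta) * 100
eta = (274.8 / 1467.4) * 100
ratio = 0.1873
eta = 18.7270


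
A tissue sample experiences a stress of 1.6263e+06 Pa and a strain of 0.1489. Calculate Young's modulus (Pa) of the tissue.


E = stress / strain
E = 1.6263e+06 / 0.1489
E = 1.0922e+07


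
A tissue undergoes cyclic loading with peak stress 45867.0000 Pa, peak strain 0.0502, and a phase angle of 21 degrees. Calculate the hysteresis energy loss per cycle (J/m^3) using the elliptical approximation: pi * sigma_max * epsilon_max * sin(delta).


E_loss = pi * sigma_max * epsilon_max * sin(delta)
delta = 21 deg = 0.3665 rad
sin(delta) = 0.3584
E_loss = pi * 45867.0000 * 0.0502 * 0.3584
E_loss = 2592.2870


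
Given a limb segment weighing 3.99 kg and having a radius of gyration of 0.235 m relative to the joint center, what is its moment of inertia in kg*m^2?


I = m * k^2
I = 3.99 * 0.235^2
k^2 = 0.0552
I = 0.2203


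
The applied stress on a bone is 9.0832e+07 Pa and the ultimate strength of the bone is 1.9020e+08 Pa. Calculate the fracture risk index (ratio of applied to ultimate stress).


FRI = applied / ultimate
FRI = 9.0832e+07 / 1.9020e+08
FRI = 0.4776


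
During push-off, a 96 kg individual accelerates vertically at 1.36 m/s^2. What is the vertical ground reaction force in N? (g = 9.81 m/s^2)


GRF = m * (g + a)
GRF = 96 * (9.81 + 1.36)
GRF = 96 * 11.1700
GRF = 1072.3200


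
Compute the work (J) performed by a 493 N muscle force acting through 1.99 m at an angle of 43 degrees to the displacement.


W = F * d * cos(theta)
theta = 43 deg = 0.7505 rad
cos(theta) = 0.7314
W = 493 * 1.99 * 0.7314
W = 717.5092


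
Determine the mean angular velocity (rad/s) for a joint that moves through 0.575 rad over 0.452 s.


omega = delta_theta / delta_t
omega = 0.575 / 0.452
omega = 1.2721


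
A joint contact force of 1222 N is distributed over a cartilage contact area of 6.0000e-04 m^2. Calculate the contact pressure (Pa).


P = F / A
P = 1222 / 6.0000e-04
P = 2.0367e+06


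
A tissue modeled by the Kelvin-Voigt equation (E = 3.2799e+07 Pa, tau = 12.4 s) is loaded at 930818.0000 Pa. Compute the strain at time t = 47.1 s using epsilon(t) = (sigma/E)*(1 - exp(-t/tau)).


epsilon(t) = (sigma/E) * (1 - exp(-t/tau))
sigma/E = 930818.0000 / 3.2799e+07 = 0.0284
exp(-t/tau) = exp(-47.1 / 12.4) = 0.0224
epsilon = 0.0284 * (1 - 0.0224)
epsilon = 0.0277


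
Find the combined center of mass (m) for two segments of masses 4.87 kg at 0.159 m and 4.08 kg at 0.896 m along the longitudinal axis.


COM = (m1*x1 + m2*x2) / (m1 + m2)
COM = (4.87*0.159 + 4.08*0.896) / (4.87 + 4.08)
Numerator = 4.4300
Denominator = 8.9500
COM = 0.4950


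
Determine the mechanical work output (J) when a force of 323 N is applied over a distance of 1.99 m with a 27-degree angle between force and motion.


W = F * d * cos(theta)
theta = 27 deg = 0.4712 rad
cos(theta) = 0.8910
W = 323 * 1.99 * 0.8910
W = 572.7123


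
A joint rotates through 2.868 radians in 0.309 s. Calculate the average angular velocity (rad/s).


omega = delta_theta / delta_t
omega = 2.868 / 0.309
omega = 9.2816


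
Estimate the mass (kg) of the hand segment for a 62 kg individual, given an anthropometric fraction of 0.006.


m_segment = body_mass * fraction
m_segment = 62 * 0.006
m_segment = 0.3720


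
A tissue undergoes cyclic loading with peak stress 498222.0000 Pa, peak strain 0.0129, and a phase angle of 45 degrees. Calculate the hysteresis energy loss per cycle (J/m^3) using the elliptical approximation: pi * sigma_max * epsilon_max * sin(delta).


E_loss = pi * sigma_max * epsilon_max * sin(delta)
delta = 45 deg = 0.7854 rad
sin(delta) = 0.7071
E_loss = pi * 498222.0000 * 0.0129 * 0.7071
E_loss = 14277.3460


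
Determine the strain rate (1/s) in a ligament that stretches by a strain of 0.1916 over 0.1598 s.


strain_rate = delta_strain / delta_t
strain_rate = 0.1916 / 0.1598
strain_rate = 1.1990


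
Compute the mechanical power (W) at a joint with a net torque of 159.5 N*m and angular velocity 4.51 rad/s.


P = M * omega
P = 159.5 * 4.51
P = 719.3450


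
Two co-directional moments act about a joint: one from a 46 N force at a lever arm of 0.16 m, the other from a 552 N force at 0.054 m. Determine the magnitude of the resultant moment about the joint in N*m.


M = F1 * d1 + F2 * d2
M = 46 * 0.16 + 552 * 0.054
M = 7.3600 + 29.8080
M = 37.1680


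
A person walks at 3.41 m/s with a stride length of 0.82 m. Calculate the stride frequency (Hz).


f = v / stride_length
f = 3.41 / 0.82
f = 4.1585


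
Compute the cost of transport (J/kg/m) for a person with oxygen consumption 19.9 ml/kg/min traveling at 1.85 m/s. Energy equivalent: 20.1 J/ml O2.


Power per kg = VO2 * 20.1 / 60
Power per kg = 19.9 * 20.1 / 60 = 6.6665 W/kg
Cost = power_per_kg / speed
Cost = 6.6665 / 1.85
Cost = 3.6035


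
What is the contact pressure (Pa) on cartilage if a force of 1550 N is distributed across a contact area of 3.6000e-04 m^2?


P = F / A
P = 1550 / 3.6000e-04
P = 4.3056e+06


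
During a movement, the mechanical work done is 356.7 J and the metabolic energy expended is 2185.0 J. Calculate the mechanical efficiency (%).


eta = (W_mech / E_meta) * 100
eta = (356.7 / 2185.0) * 100
ratio = 0.1632
eta = 16.3249


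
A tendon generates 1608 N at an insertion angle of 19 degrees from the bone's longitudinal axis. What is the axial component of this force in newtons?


F_eff = F_tendon * cos(theta)
theta = 19 deg = 0.3316 rad
cos(theta) = 0.9455
F_eff = 1608 * 0.9455
F_eff = 1520.3939


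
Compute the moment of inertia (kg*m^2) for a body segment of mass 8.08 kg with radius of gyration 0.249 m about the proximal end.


I = m * k^2
I = 8.08 * 0.249^2
k^2 = 0.0620
I = 0.5010


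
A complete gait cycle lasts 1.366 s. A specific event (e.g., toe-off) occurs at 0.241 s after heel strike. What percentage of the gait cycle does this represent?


pct = (event_time / cycle_time) * 100
pct = (0.241 / 1.366) * 100
ratio = 0.1764
pct = 17.6428


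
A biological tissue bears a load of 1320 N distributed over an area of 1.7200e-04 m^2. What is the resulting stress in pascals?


stress = F / A
stress = 1320 / 1.7200e-04
stress = 7.6744e+06


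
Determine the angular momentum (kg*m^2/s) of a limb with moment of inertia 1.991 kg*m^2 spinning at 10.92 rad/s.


L = I * omega
L = 1.991 * 10.92
L = 21.7417


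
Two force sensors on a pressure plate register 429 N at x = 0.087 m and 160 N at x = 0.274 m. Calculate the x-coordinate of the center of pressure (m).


COP_x = (F1*x1 + F2*x2) / (F1 + F2)
COP_x = (429*0.087 + 160*0.274) / (429 + 160)
Numerator = 81.1630
Denominator = 589
COP_x = 0.1378


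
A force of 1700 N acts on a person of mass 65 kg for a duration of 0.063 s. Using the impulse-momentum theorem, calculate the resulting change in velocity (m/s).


J = F * dt = 1700 * 0.063 = 107.1000 N*s
delta_v = J / m
delta_v = 107.1000 / 65
delta_v = 1.6477


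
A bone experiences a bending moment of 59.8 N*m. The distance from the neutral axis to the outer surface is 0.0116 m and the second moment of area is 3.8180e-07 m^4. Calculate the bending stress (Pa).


sigma = M * c / I
sigma = 59.8 * 0.0116 / 3.8180e-07
M * c = 0.6937
sigma = 1.8169e+06


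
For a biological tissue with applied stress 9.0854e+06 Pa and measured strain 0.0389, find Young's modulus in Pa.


E = stress / strain
E = 9.0854e+06 / 0.0389
E = 2.3356e+08


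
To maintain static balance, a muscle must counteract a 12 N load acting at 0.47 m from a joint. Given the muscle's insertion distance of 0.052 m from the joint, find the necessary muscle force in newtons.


F_muscle = W * d_load / d_muscle
F_muscle = 12 * 0.47 / 0.052
Numerator = 5.6400
F_muscle = 108.4615


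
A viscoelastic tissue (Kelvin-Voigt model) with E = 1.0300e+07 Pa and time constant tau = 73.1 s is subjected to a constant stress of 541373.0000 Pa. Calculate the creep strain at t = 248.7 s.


epsilon(t) = (sigma/E) * (1 - exp(-t/tau))
sigma/E = 541373.0000 / 1.0300e+07 = 0.0526
exp(-t/tau) = exp(-248.7 / 73.1) = 0.0333
epsilon = 0.0526 * (1 - 0.0333)
epsilon = 0.0508


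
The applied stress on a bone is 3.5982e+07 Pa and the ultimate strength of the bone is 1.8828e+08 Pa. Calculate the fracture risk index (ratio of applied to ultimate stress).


FRI = applied / ultimate
FRI = 3.5982e+07 / 1.8828e+08
FRI = 0.1911


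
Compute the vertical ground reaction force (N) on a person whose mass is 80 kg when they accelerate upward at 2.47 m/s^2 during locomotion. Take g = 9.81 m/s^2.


GRF = m * (g + a)
GRF = 80 * (9.81 + 2.47)
GRF = 80 * 12.2800
GRF = 982.4000


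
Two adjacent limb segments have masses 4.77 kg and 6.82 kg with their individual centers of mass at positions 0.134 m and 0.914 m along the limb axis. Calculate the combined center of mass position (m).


COM = (m1*x1 + m2*x2) / (m1 + m2)
COM = (4.77*0.134 + 6.82*0.914) / (4.77 + 6.82)
Numerator = 6.8727
Denominator = 11.5900
COM = 0.5930


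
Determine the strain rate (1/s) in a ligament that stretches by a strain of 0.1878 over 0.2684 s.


strain_rate = delta_strain / delta_t
strain_rate = 0.1878 / 0.2684
strain_rate = 0.6997


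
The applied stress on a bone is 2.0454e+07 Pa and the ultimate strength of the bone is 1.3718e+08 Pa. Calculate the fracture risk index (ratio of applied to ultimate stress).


FRI = applied / ultimate
FRI = 2.0454e+07 / 1.3718e+08
FRI = 0.1491


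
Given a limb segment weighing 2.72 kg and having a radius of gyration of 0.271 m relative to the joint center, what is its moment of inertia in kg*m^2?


I = m * k^2
I = 2.72 * 0.271^2
k^2 = 0.0734
I = 0.1998


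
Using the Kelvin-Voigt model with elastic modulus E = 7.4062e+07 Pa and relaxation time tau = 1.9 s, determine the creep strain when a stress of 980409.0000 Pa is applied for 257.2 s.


epsilon(t) = (sigma/E) * (1 - exp(-t/tau))
sigma/E = 980409.0000 / 7.4062e+07 = 0.0132
exp(-t/tau) = exp(-257.2 / 1.9) = 1.6227e-59
epsilon = 0.0132 * (1 - 1.6227e-59)
epsilon = 0.0132


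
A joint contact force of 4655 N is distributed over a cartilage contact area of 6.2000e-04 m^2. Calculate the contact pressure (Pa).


P = F / A
P = 4655 / 6.2000e-04
P = 7.5081e+06


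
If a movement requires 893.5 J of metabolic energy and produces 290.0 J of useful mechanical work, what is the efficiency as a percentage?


eta = (W_mech / E_meta) * 100
eta = (290.0 / 893.5) * 100
ratio = 0.3246
eta = 32.4566


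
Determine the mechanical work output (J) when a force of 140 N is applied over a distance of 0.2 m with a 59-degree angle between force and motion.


W = F * d * cos(theta)
theta = 59 deg = 1.0297 rad
cos(theta) = 0.5150
W = 140 * 0.2 * 0.5150
W = 14.4211


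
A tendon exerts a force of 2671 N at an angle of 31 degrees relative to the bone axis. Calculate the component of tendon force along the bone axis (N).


F_eff = F_tendon * cos(theta)
theta = 31 deg = 0.5411 rad
cos(theta) = 0.8572
F_eff = 2671 * 0.8572
F_eff = 2289.4939


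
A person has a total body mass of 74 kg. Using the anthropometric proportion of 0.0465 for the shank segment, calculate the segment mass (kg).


m_segment = body_mass * fraction
m_segment = 74 * 0.0465
m_segment = 3.4410


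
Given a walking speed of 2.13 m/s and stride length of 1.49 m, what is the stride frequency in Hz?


f = v / stride_length
f = 2.13 / 1.49
f = 1.4295


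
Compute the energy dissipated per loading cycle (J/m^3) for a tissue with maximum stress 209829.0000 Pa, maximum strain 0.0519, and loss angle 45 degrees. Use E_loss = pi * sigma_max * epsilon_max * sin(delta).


E_loss = pi * sigma_max * epsilon_max * sin(delta)
delta = 45 deg = 0.7854 rad
sin(delta) = 0.7071
E_loss = pi * 209829.0000 * 0.0519 * 0.7071
E_loss = 24191.7755


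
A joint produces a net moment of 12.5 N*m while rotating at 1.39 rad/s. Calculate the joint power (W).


P = M * omega
P = 12.5 * 1.39
P = 17.3750


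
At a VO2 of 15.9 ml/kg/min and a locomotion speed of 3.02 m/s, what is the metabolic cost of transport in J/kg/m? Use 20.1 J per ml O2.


Power per kg = VO2 * 20.1 / 60
Power per kg = 15.9 * 20.1 / 60 = 5.3265 W/kg
Cost = power_per_kg / speed
Cost = 5.3265 / 3.02
Cost = 1.7637


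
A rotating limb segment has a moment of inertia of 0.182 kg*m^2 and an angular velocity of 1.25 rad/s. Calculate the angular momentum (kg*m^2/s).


L = I * omega
L = 0.182 * 1.25
L = 0.2275


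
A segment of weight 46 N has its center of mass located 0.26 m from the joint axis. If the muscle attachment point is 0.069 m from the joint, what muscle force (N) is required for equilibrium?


F_muscle = W * d_load / d_muscle
F_muscle = 46 * 0.26 / 0.069
Numerator = 11.9600
F_muscle = 173.3333


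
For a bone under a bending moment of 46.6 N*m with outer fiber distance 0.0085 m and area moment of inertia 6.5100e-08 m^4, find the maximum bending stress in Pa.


sigma = M * c / I
sigma = 46.6 * 0.0085 / 6.5100e-08
M * c = 0.3961
sigma = 6.0845e+06


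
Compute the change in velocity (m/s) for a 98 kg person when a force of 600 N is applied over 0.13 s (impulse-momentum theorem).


J = F * dt = 600 * 0.13 = 78.0000 N*s
delta_v = J / m
delta_v = 78.0000 / 98
delta_v = 0.7959


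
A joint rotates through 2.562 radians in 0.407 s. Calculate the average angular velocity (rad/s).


omega = delta_theta / delta_t
omega = 2.562 / 0.407
omega = 6.2948


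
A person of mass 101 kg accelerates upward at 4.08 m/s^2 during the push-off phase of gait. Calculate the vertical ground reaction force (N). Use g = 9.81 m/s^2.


GRF = m * (g + a)
GRF = 101 * (9.81 + 4.08)
GRF = 101 * 13.8900
GRF = 1402.8900


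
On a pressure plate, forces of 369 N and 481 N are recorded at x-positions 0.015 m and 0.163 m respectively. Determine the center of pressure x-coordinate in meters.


COP_x = (F1*x1 + F2*x2) / (F1 + F2)
COP_x = (369*0.015 + 481*0.163) / (369 + 481)
Numerator = 83.9380
Denominator = 850
COP_x = 0.0988


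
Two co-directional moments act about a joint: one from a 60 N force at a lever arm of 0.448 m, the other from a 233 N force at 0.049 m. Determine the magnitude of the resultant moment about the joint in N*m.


M = F1 * d1 + F2 * d2
M = 60 * 0.448 + 233 * 0.049
M = 26.8800 + 11.4170
M = 38.2970


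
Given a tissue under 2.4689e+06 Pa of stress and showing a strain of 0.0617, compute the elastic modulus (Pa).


E = stress / strain
E = 2.4689e+06 / 0.0617
E = 4.0015e+07


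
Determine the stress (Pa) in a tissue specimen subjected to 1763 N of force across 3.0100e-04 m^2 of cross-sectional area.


stress = F / A
stress = 1763 / 3.0100e-04
stress = 5.8571e+06


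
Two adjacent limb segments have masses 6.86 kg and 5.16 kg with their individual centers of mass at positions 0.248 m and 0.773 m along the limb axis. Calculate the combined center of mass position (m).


COM = (m1*x1 + m2*x2) / (m1 + m2)
COM = (6.86*0.248 + 5.16*0.773) / (6.86 + 5.16)
Numerator = 5.6900
Denominator = 12.0200
COM = 0.4734


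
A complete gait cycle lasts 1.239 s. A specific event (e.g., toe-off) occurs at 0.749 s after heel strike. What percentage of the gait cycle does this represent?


pct = (event_time / cycle_time) * 100
pct = (0.749 / 1.239) * 100
ratio = 0.6045
pct = 60.4520


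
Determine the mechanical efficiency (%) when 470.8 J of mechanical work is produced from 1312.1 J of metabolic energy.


eta = (W_mech / E_meta) * 100
eta = (470.8 / 1312.1) * 100
ratio = 0.3588
eta = 35.8814


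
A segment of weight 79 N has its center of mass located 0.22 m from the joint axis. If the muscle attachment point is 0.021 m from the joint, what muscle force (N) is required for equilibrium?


F_muscle = W * d_load / d_muscle
F_muscle = 79 * 0.22 / 0.021
Numerator = 17.3800
F_muscle = 827.6190


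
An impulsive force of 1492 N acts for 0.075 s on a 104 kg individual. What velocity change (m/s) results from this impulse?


J = F * dt = 1492 * 0.075 = 111.9000 N*s
delta_v = J / m
delta_v = 111.9000 / 104
delta_v = 1.0760


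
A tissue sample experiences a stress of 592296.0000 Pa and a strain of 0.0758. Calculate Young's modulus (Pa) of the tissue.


E = stress / strain
E = 592296.0000 / 0.0758
E = 7.8139e+06


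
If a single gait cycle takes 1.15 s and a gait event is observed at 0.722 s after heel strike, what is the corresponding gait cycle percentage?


pct = (event_time / cycle_time) * 100
pct = (0.722 / 1.15) * 100
ratio = 0.6278
pct = 62.7826


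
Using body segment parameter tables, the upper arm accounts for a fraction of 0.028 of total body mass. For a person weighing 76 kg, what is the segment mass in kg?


m_segment = body_mass * fraction
m_segment = 76 * 0.028
m_segment = 2.1280


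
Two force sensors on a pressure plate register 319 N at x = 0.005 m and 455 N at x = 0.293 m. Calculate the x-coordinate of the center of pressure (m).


COP_x = (F1*x1 + F2*x2) / (F1 + F2)
COP_x = (319*0.005 + 455*0.293) / (319 + 455)
Numerator = 134.9100
Denominator = 774
COP_x = 0.1743


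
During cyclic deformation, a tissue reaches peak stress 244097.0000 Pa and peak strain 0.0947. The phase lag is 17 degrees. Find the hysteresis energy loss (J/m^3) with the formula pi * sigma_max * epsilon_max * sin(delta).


E_loss = pi * sigma_max * epsilon_max * sin(delta)
delta = 17 deg = 0.2967 rad
sin(delta) = 0.2924
E_loss = pi * 244097.0000 * 0.0947 * 0.2924
E_loss = 21232.3289


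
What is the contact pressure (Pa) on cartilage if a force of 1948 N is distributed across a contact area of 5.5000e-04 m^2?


P = F / A
P = 1948 / 5.5000e-04
P = 3.5418e+06


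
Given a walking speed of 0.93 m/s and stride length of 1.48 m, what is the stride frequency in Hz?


f = v / stride_length
f = 0.93 / 1.48
f = 0.6284


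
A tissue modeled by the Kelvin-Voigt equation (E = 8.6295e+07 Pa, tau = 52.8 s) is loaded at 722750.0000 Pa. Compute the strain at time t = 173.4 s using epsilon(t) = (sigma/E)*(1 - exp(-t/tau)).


epsilon(t) = (sigma/E) * (1 - exp(-t/tau))
sigma/E = 722750.0000 / 8.6295e+07 = 0.0084
exp(-t/tau) = exp(-173.4 / 52.8) = 0.0375
epsilon = 0.0084 * (1 - 0.0375)
epsilon = 0.0081


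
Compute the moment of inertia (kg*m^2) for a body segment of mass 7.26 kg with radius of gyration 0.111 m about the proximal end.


I = m * k^2
I = 7.26 * 0.111^2
k^2 = 0.0123
I = 0.0895


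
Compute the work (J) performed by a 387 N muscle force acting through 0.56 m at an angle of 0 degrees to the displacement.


W = F * d * cos(theta)
theta = 0 deg = 0.0000 rad
cos(theta) = 1.0000
W = 387 * 0.56 * 1.0000
W = 216.7200


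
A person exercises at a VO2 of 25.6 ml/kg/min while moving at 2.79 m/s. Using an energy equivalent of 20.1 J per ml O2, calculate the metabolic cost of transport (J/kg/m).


Power per kg = VO2 * 20.1 / 60
Power per kg = 25.6 * 20.1 / 60 = 8.5760 W/kg
Cost = power_per_kg / speed
Cost = 8.5760 / 2.79
Cost = 3.0738


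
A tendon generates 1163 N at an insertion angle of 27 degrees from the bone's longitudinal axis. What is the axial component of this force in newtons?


F_eff = F_tendon * cos(theta)
theta = 27 deg = 0.4712 rad
cos(theta) = 0.8910
F_eff = 1163 * 0.8910
F_eff = 1036.2406


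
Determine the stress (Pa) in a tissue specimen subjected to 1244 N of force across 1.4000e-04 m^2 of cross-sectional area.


stress = F / A
stress = 1244 / 1.4000e-04
stress = 8.8857e+06


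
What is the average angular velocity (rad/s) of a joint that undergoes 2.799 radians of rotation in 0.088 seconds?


omega = delta_theta / delta_t
omega = 2.799 / 0.088
omega = 31.8068


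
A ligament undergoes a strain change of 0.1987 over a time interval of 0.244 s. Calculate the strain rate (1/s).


strain_rate = delta_strain / delta_t
strain_rate = 0.1987 / 0.244
strain_rate = 0.8143


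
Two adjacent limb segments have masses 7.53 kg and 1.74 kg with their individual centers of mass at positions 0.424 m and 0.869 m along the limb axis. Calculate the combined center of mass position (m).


COM = (m1*x1 + m2*x2) / (m1 + m2)
COM = (7.53*0.424 + 1.74*0.869) / (7.53 + 1.74)
Numerator = 4.7048
Denominator = 9.2700
COM = 0.5075


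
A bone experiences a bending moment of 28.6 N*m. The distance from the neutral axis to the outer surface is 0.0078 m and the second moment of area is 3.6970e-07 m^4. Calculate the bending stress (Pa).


sigma = M * c / I
sigma = 28.6 * 0.0078 / 3.6970e-07
M * c = 0.2231
sigma = 603408.1688


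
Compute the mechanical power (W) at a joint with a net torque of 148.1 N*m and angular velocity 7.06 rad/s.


P = M * omega
P = 148.1 * 7.06
P = 1045.5860


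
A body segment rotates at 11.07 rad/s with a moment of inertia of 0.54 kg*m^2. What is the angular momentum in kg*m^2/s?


L = I * omega
L = 0.54 * 11.07
L = 5.9778


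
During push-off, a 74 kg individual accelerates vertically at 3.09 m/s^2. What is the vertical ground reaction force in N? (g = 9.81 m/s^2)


GRF = m * (g + a)
GRF = 74 * (9.81 + 3.09)
GRF = 74 * 12.9000
GRF = 954.6000


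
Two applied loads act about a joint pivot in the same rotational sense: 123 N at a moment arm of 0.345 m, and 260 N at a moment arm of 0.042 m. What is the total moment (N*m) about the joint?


M = F1 * d1 + F2 * d2
M = 123 * 0.345 + 260 * 0.042
M = 42.4350 + 10.9200
M = 53.3550


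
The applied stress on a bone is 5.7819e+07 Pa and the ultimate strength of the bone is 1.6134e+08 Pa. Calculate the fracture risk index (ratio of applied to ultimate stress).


FRI = applied / ultimate
FRI = 5.7819e+07 / 1.6134e+08
FRI = 0.3584


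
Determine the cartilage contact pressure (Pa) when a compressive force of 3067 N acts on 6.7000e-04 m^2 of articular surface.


P = F / A
P = 3067 / 6.7000e-04
P = 4.5776e+06


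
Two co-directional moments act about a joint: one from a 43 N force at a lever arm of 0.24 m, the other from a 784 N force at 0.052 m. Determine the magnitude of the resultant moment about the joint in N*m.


M = F1 * d1 + F2 * d2
M = 43 * 0.24 + 784 * 0.052
M = 10.3200 + 40.7680
M = 51.0880


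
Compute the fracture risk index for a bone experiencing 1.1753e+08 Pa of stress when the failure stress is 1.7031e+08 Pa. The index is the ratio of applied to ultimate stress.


FRI = applied / ultimate
FRI = 1.1753e+08 / 1.7031e+08
FRI = 0.6901


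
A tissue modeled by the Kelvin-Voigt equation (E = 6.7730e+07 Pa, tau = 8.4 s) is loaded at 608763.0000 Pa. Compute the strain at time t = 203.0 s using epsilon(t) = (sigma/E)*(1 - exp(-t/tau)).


epsilon(t) = (sigma/E) * (1 - exp(-t/tau))
sigma/E = 608763.0000 / 6.7730e+07 = 0.0090
exp(-t/tau) = exp(-203.0 / 8.4) = 3.1956e-11
epsilon = 0.0090 * (1 - 3.1956e-11)
epsilon = 0.0090


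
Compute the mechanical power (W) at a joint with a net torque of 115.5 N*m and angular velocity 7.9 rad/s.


P = M * omega
P = 115.5 * 7.9
P = 912.4500


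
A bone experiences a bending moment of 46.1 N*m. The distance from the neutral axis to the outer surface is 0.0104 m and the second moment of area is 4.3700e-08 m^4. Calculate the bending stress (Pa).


sigma = M * c / I
sigma = 46.1 * 0.0104 / 4.3700e-08
M * c = 0.4794
sigma = 1.0971e+07


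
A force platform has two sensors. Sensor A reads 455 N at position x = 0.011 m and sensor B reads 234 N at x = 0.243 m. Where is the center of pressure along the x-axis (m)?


COP_x = (F1*x1 + F2*x2) / (F1 + F2)
COP_x = (455*0.011 + 234*0.243) / (455 + 234)
Numerator = 61.8670
Denominator = 689
COP_x = 0.0898


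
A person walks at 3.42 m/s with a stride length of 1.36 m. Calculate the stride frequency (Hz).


f = v / stride_length
f = 3.42 / 1.36
f = 2.5147


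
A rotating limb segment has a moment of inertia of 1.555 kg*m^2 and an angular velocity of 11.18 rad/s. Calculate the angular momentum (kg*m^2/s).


L = I * omega
L = 1.555 * 11.18
L = 17.3849


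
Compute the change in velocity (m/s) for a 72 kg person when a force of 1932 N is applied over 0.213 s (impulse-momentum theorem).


J = F * dt = 1932 * 0.213 = 411.5160 N*s
delta_v = J / m
delta_v = 411.5160 / 72
delta_v = 5.7155


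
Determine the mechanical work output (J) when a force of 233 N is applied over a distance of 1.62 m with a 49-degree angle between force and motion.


W = F * d * cos(theta)
theta = 49 deg = 0.8552 rad
cos(theta) = 0.6561
W = 233 * 1.62 * 0.6561
W = 247.6360


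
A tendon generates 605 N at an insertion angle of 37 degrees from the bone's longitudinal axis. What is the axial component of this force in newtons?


F_eff = F_tendon * cos(theta)
theta = 37 deg = 0.6458 rad
cos(theta) = 0.7986
F_eff = 605 * 0.7986
F_eff = 483.1745


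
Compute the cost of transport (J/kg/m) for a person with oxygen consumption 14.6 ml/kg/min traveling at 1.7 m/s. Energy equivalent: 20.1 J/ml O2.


Power per kg = VO2 * 20.1 / 60
Power per kg = 14.6 * 20.1 / 60 = 4.8910 W/kg
Cost = power_per_kg / speed
Cost = 4.8910 / 1.7
Cost = 2.8771


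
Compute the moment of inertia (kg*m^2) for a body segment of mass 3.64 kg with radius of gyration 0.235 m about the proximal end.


I = m * k^2
I = 3.64 * 0.235^2
k^2 = 0.0552
I = 0.2010


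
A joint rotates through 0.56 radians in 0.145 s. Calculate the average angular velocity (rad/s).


omega = delta_theta / delta_t
omega = 0.56 / 0.145
omega = 3.8621


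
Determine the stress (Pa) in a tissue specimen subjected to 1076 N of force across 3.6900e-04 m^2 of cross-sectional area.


stress = F / A
stress = 1076 / 3.6900e-04
stress = 2.9160e+06


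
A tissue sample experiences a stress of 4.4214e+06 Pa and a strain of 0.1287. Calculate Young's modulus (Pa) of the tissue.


E = stress / strain
E = 4.4214e+06 / 0.1287
E = 3.4354e+07


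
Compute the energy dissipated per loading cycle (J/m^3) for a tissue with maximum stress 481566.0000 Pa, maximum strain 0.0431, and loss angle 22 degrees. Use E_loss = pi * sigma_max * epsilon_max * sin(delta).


E_loss = pi * sigma_max * epsilon_max * sin(delta)
delta = 22 deg = 0.3840 rad
sin(delta) = 0.3746
E_loss = pi * 481566.0000 * 0.0431 * 0.3746
E_loss = 24426.3388


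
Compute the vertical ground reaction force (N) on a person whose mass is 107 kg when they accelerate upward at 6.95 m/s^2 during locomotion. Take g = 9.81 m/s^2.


GRF = m * (g + a)
GRF = 107 * (9.81 + 6.95)
GRF = 107 * 16.7600
GRF = 1793.3200


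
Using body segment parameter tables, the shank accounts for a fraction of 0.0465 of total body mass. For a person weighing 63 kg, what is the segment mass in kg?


m_segment = body_mass * fraction
m_segment = 63 * 0.0465
m_segment = 2.9295


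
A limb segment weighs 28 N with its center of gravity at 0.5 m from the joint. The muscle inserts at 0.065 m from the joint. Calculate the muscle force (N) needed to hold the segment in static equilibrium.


F_muscle = W * d_load / d_muscle
F_muscle = 28 * 0.5 / 0.065
Numerator = 14.0000
F_muscle = 215.3846


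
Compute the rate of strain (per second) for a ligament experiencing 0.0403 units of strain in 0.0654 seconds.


strain_rate = delta_strain / delta_t
strain_rate = 0.0403 / 0.0654
strain_rate = 0.6162


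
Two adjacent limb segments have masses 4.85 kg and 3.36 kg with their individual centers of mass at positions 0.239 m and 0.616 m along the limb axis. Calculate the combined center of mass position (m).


COM = (m1*x1 + m2*x2) / (m1 + m2)
COM = (4.85*0.239 + 3.36*0.616) / (4.85 + 3.36)
Numerator = 3.2289
Denominator = 8.2100
COM = 0.3933


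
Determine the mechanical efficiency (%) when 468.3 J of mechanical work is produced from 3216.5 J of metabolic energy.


eta = (W_mech / E_meta) * 100
eta = (468.3 / 3216.5) * 100
ratio = 0.1456
eta = 14.5593


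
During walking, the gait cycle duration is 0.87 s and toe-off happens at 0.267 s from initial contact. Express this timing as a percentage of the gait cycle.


pct = (event_time / cycle_time) * 100
pct = (0.267 / 0.87) * 100
ratio = 0.3069
pct = 30.6897


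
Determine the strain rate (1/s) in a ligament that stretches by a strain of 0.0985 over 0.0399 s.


strain_rate = delta_strain / delta_t
strain_rate = 0.0985 / 0.0399
strain_rate = 2.4687


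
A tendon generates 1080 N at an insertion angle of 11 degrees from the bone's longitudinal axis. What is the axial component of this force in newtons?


F_eff = F_tendon * cos(theta)
theta = 11 deg = 0.1920 rad
cos(theta) = 0.9816
F_eff = 1080 * 0.9816
F_eff = 1060.1574


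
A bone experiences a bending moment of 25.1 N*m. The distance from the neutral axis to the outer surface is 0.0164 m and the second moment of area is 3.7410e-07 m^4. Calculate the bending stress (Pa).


sigma = M * c / I
sigma = 25.1 * 0.0164 / 3.7410e-07
M * c = 0.4116
sigma = 1.1003e+06


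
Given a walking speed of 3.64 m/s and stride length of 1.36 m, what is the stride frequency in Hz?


f = v / stride_length
f = 3.64 / 1.36
f = 2.6765


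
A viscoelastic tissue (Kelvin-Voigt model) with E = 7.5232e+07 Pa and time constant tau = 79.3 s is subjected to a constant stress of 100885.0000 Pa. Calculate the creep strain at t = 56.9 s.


epsilon(t) = (sigma/E) * (1 - exp(-t/tau))
sigma/E = 100885.0000 / 7.5232e+07 = 0.0013
exp(-t/tau) = exp(-56.9 / 79.3) = 0.4880
epsilon = 0.0013 * (1 - 0.4880)
epsilon = 6.8664e-04


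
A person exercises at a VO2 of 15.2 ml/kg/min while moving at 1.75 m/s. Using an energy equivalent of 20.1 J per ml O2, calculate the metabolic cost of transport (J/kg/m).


Power per kg = VO2 * 20.1 / 60
Power per kg = 15.2 * 20.1 / 60 = 5.0920 W/kg
Cost = power_per_kg / speed
Cost = 5.0920 / 1.75
Cost = 2.9097


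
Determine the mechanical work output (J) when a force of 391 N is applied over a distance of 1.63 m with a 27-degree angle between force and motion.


W = F * d * cos(theta)
theta = 27 deg = 0.4712 rad
cos(theta) = 0.8910
W = 391 * 1.63 * 0.8910
W = 567.8652


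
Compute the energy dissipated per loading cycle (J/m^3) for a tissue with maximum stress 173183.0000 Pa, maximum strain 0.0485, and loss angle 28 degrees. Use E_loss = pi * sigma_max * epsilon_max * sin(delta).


E_loss = pi * sigma_max * epsilon_max * sin(delta)
delta = 28 deg = 0.4887 rad
sin(delta) = 0.4695
E_loss = pi * 173183.0000 * 0.0485 * 0.4695
E_loss = 12388.1416


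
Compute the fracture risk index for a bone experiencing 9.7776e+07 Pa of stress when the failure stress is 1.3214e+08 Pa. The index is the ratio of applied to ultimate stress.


FRI = applied / ultimate
FRI = 9.7776e+07 / 1.3214e+08
FRI = 0.7399


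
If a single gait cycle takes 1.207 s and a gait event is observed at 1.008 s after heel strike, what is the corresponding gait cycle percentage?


pct = (event_time / cycle_time) * 100
pct = (1.008 / 1.207) * 100
ratio = 0.8351
pct = 83.5128


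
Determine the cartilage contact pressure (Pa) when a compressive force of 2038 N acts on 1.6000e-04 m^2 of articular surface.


P = F / A
P = 2038 / 1.6000e-04
P = 1.2737e+07


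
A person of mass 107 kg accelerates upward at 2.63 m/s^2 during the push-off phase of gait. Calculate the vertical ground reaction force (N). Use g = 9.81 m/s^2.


GRF = m * (g + a)
GRF = 107 * (9.81 + 2.63)
GRF = 107 * 12.4400
GRF = 1331.0800


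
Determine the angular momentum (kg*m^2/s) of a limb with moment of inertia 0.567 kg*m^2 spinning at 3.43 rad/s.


L = I * omega
L = 0.567 * 3.43
L = 1.9448


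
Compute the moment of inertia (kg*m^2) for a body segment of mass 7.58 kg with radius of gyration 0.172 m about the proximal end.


I = m * k^2
I = 7.58 * 0.172^2
k^2 = 0.0296
I = 0.2242


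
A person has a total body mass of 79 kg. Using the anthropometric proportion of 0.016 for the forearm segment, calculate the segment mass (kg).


m_segment = body_mass * fraction
m_segment = 79 * 0.016
m_segment = 1.2640


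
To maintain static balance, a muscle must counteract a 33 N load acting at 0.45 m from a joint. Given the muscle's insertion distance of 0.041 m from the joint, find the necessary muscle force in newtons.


F_muscle = W * d_load / d_muscle
F_muscle = 33 * 0.45 / 0.041
Numerator = 14.8500
F_muscle = 362.1951


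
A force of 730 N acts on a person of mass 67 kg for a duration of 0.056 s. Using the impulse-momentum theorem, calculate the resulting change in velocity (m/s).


J = F * dt = 730 * 0.056 = 40.8800 N*s
delta_v = J / m
delta_v = 40.8800 / 67
delta_v = 0.6101


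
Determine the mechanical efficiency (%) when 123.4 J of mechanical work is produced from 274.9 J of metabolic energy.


eta = (W_mech / E_meta) * 100
eta = (123.4 / 274.9) * 100
ratio = 0.4489
eta = 44.8891


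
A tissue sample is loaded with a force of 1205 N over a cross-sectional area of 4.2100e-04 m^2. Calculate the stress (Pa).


stress = F / A
stress = 1205 / 4.2100e-04
stress = 2.8622e+06


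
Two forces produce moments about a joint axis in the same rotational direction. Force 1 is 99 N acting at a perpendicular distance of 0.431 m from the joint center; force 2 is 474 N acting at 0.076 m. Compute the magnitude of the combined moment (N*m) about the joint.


M = F1 * d1 + F2 * d2
M = 99 * 0.431 + 474 * 0.076
M = 42.6690 + 36.0240
M = 78.6930


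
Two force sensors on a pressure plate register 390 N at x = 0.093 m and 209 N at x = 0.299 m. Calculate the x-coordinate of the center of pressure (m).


COP_x = (F1*x1 + F2*x2) / (F1 + F2)
COP_x = (390*0.093 + 209*0.299) / (390 + 209)
Numerator = 98.7610
Denominator = 599
COP_x = 0.1649


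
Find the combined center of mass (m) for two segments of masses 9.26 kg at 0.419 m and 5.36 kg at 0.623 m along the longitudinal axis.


COM = (m1*x1 + m2*x2) / (m1 + m2)
COM = (9.26*0.419 + 5.36*0.623) / (9.26 + 5.36)
Numerator = 7.2192
Denominator = 14.6200
COM = 0.4938
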